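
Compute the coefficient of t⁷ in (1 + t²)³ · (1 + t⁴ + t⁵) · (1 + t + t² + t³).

(1 + t²)³ has coefficients 1,0,3,0,3,0,1 for degrees 0…6.
(1 + t⁴ + t⁵) has coefficients 1,0,0,0,1,1,0,0 for degrees 0…7.
Finally multiplying by (1 + t + t² + t³), the product of all factors after the first has coefficients 1,1,1,1,1,2,2,2 for degrees 0…7.
[t⁷] = 1·2 + 3·2 + 3·1 + 1·1 = 12.

12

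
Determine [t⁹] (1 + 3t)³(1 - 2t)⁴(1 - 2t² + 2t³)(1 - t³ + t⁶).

(1 + 3t)³ has coefficients 1,9,27,27 for degrees 0…3.
(1 - 2t)⁴ has coefficients 1,-8,24,-32,16,0,0,0,0,0 for degrees 0…9.
Multiplying by (1 - 2t² + 2t³) gives running coefficients 1,-8,22,-14,-48,112,-96,32,0,0 for degrees 0…9.
Finally multiplying by (1 - t³ + t⁶), the product of all factors after the first has coefficients 1,-8,22,-15,-40,90,-81,72,-90,82 for degrees 0…9.
[t⁹] = 1·82 + 9·(-90) + 27·72 + 27·(-81) = -971.

-971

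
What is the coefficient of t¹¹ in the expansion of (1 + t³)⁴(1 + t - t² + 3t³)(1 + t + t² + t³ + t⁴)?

22

(1 + t³)⁴ has coefficients 1,0,0,4,0,0,6,0,0,4,0,0 for degrees 0…11.
(1 + t - t² + 3t³) has coefficients 1,1,-1,3,0,0,0,0,0,0,0,0 for degrees 0…11.
Finally multiplying by (1 + t + t² + t³ + t⁴), the product of all factors after the first has coefficients 1,2,1,4,4,3,2,3,0,0,0,0 for degrees 0…11.
[t¹¹] = 1·0 + 4·0 + 6·3 + 4·1 = 22.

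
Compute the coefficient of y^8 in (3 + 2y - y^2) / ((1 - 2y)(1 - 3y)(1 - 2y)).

187168

The denominator gives the recurrence a_n = 7a_(n−1) − 16a_(n−2) + 12a_(n−3) for n ≥ 3; the numerator fixes a_0 = 3, a_1 = 23, a_2 = 112.
Iterating: 3, 23, 112, 452, 1648, 5648, 18592, 59552, 187168, so a_8 = 187168.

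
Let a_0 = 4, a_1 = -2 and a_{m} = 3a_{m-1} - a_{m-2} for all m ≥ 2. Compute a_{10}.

-23866

The ordinary generating function has denominator 1 - 3y + y^2.
Iterating the recurrence: a_0,…,a_{10} = 4, -2, -10, -28, -74, -194, -508, -1330, -3482, -9116, -23866.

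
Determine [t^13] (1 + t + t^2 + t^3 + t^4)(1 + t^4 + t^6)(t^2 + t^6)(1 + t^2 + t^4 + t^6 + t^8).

(1 + t + t^2 + t^3 + t^4) has coefficients 1,1,1,1,1 for degrees 0…4.
(1 + t^4 + t^6) has coefficients 1,0,0,0,1,0,1,0,0,0,0,0,0,0 for degrees 0…13.
Multiplying by (t^2 + t^6) gives running coefficients 0,0,1,0,0,0,2,0,1,0,1,0,1,0 for degrees 0…13.
Finally multiplying by (1 + t^2 + t^4 + t^6 + t^8), the product of all factors after the first has coefficients 0,0,1,0,1,0,3,0,4,0,5,0,5,0 for degrees 0…13.
[t^13] = 1·0 + 1·5 + 1·0 + 1·5 + 1·0 = 10.

10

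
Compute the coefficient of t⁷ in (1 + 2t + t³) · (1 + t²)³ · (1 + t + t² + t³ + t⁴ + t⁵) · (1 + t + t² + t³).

(1 + 2t + t³) has coefficients 1,2,0,1 for degrees 0…3.
(1 + t²)³ has coefficients 1,0,3,0,3,0,1,0 for degrees 0…7.
Multiplying by (1 + t + t² + t³ + t⁴ + t⁵) gives running coefficients 1,1,4,4,7,7,7,7 for degrees 0…7.
Finally multiplying by (1 + t + t² + t³), the product of all factors after the first has coefficients 1,2,6,10,16,22,25,28 for degrees 0…7.
[t⁷] = 1·28 + 2·25 + 1·16 = 94.

94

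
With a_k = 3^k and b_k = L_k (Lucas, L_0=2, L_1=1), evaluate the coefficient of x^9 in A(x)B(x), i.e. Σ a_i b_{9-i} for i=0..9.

This is [x^9] in the product of the two ordinary generating functions.
Σ = 1·76 + 3·47 + 9·29 + 27·18 + 81·11 + 243·7 + 729·4 + 2187·3 + 6561·1 + 19683·2 = 58960.

58960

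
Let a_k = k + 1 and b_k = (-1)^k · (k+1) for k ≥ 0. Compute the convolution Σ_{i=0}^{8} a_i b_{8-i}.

The convolution is the t^8 coefficient of A(t)B(t).
Σ = 1·9 + 2·(-8) + 3·7 + 4·(-6) + 5·5 + 6·(-4) + 7·3 + 8·(-2) + 9·1 = 5.

5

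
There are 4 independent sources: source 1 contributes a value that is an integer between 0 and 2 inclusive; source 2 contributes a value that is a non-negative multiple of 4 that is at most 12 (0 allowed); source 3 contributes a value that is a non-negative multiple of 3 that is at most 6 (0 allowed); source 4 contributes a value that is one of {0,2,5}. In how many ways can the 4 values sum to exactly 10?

7

The generating function for the choices is (1 + y + y²)·(1 + y⁴ + y⁸ + y¹²)·(1 + y³ + y⁶)·(1 + y² + y⁵); the count is [y¹⁰].
(1 + y + y²) has coefficients 1,1,1 for degrees 0…2.
(1 + y⁴ + y⁸ + y¹²) has coefficients 1,0,0,0,1,0,0,0,1,0,0 for degrees 0…10.
Multiplying by (1 + y³ + y⁶) gives running coefficients 1,0,0,1,1,0,1,1,1,0,1 for degrees 0…10.
Finally multiplying by (1 + y² + y⁵), the product of all factors after the first has coefficients 1,0,1,1,1,2,2,1,3,2,2 for degrees 0…10.
[y¹⁰] = 1·2 + 1·2 + 1·3 = 7.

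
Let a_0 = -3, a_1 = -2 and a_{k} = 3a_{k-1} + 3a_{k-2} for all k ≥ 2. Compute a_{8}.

The ordinary generating function has denominator 1 - 3x - 3x^2.
Iterating the recurrence: a_0,…,a_{8} = -3, -2, -15, -51, -198, -747, -2835, -10746, -40743.

-40743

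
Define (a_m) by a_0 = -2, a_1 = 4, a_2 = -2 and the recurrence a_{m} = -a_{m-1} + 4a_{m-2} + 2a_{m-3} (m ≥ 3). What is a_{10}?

The ordinary generating function has denominator 1 + t - 4t^2 - 2t^3.
Iterating the recurrence: a_0,…,a_{10} = -2, 4, -2, 14, -14, 66, -94, 330, -574, 1706, -3342.

-3342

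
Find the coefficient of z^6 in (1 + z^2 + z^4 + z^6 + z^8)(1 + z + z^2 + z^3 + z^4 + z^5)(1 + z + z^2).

(1 + z^2 + z^4 + z^6 + z^8) has coefficients 1,0,1,0,1,0,1 for degrees 0…6.
(1 + z + z^2 + z^3 + z^4 + z^5) has coefficients 1,1,1,1,1,1,0 for degrees 0…6.
Finally multiplying by (1 + z + z^2), the product of all factors after the first has coefficients 1,2,3,3,3,3,2 for degrees 0…6.
[z^6] = 1·2 + 1·3 + 1·3 + 1·1 = 9.

9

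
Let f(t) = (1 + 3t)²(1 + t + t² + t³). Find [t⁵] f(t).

9

(1 + 3t)² has coefficients 1,6,9 for degrees 0…2.
(1 + t + t² + t³) has coefficients 1,1,1,1,0,0 for degrees 0…5.
[t⁵] = 1·0 + 6·0 + 9·1 = 9.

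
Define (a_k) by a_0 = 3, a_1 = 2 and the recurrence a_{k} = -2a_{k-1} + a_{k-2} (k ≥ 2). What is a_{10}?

-1801

The ordinary generating function has denominator 1 + 2z - z^2.
Iterating the recurrence: a_0,…,a_{10} = 3, 2, -1, 4, -9, 22, -53, 128, -309, 746, -1801.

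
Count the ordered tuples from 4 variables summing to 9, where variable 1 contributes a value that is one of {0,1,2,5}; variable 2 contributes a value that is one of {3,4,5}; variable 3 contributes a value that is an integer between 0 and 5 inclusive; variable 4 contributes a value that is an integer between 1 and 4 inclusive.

33

The generating function for the choices is (1 + z + z^2 + z^5)·(z^3 + z^4 + z^5)·(1 + z + z^2 + z^3 + z^4 + z^5)·(z + z^2 + z^3 + z^4); the count is [z^9].
(1 + z + z^2 + z^5) has coefficients 1,1,1,0,0,1 for degrees 0…5.
(z^3 + z^4 + z^5) has coefficients 0,0,0,1,1,1,0,0,0,0 for degrees 0…9.
Multiplying by (1 + z + z^2 + z^3 + z^4 + z^5) gives running coefficients 0,0,0,1,2,3,3,3,3,2 for degrees 0…9.
Finally multiplying by (z + z^2 + z^3 + z^4), the product of all factors after the first has coefficients 0,0,0,0,1,3,6,9,11,12 for degrees 0…9.
[z^9] = 1·12 + 1·11 + 1·9 + 1·1 = 33.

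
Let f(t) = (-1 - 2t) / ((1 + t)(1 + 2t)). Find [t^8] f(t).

Partial fractions give a closed form: a_n = (-1)·(-1)^n.
At n = 8: a_8 = -1.

-1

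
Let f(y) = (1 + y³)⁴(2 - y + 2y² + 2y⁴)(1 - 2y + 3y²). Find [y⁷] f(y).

(1 + y³)⁴ has coefficients 1,0,0,4,0,0,6,0 for degrees 0…7.
(2 - y + 2y² + 2y⁴) has coefficients 2,-1,2,0,2,0,0,0 for degrees 0…7.
Finally multiplying by (1 - 2y + 3y²), the product of all factors after the first has coefficients 2,-5,10,-7,8,-4,6,0 for degrees 0…7.
[y⁷] = 1·0 + 4·8 + 6·(-5) = 2.

2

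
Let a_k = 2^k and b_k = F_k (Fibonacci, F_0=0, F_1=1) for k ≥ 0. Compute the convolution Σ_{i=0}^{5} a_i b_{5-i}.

43

The convolution is the x^5 coefficient of A(x)B(x).
Σ = 1·5 + 2·3 + 4·2 + 8·1 + 16·1 + 32·0 = 43.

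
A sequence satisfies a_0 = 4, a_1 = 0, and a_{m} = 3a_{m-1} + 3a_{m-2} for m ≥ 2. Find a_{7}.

7776

The ordinary generating function has denominator 1 - 3z - 3z^2.
Iterating the recurrence: a_0,…,a_{7} = 4, 0, 12, 36, 144, 540, 2052, 7776.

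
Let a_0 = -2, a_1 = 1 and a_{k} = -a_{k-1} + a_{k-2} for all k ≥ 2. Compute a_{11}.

The ordinary generating function has denominator 1 + t - t^2.
Iterating the recurrence: a_0,…,a_{11} = -2, 1, -3, 4, -7, 11, -18, 29, -47, 76, -123, 199.

199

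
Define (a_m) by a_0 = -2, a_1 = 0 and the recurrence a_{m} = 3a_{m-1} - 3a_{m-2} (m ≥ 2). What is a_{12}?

The ordinary generating function has denominator 1 - 3x + 3x^2.
Iterating the recurrence: a_0,…,a_{12} = -2, 0, 6, 18, 36, 54, 54, 0, -162, -486, -972, -1458, -1458.

-1458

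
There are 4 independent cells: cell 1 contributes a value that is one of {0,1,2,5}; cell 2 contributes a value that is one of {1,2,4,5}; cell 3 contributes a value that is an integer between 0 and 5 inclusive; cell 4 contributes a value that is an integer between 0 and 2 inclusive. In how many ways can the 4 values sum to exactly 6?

The generating function for the choices is (1 + t + t^2 + t^5)·(t + t^2 + t^4 + t^5)·(1 + t + t^2 + t^3 + t^4 + t^5)·(1 + t + t^2); the count is [t^6].
(1 + t + t^2 + t^5) has coefficients 1,1,1,0,0,1 for degrees 0…5.
(t + t^2 + t^4 + t^5) has coefficients 0,1,1,0,1,1,0 for degrees 0…6.
Multiplying by (1 + t + t^2 + t^3 + t^4 + t^5) gives running coefficients 0,1,2,2,3,4,4 for degrees 0…6.
Finally multiplying by (1 + t + t^2), the product of all factors after the first has coefficients 0,1,3,5,7,9,11 for degrees 0…6.
[t^6] = 1·11 + 1·9 + 1·7 + 1·1 = 28.

28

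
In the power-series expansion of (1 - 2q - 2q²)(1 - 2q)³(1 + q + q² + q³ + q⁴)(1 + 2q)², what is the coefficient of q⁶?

(1 - 2q - 2q²) has coefficients 1,-2,-2 for degrees 0…2.
(1 - 2q)³ has coefficients 1,-6,12,-8,0,0,0 for degrees 0…6.
Multiplying by (1 + q + q² + q³ + q⁴) gives running coefficients 1,-5,7,-1,-1,-2,4 for degrees 0…6.
Finally multiplying by (1 + 2q)², the product of all factors after the first has coefficients 1,-1,-9,7,23,-10,-8 for degrees 0…6.
[q⁶] = 1·(-8) − 2·(-10) − 2·23 = -34.

-34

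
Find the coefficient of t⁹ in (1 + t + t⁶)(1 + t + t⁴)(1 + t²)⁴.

12

(1 + t + t⁶) has coefficients 1,1,0,0,0,0,1 for degrees 0…6.
(1 + t + t⁴) has coefficients 1,1,0,0,1,0,0,0,0,0 for degrees 0…9.
Finally multiplying by (1 + t²)⁴, the product of all factors after the first has coefficients 1,1,4,4,7,6,8,4,7,1 for degrees 0…9.
[t⁹] = 1·1 + 1·7 + 1·4 = 12.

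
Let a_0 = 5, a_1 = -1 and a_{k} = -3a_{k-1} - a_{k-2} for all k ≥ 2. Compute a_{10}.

-6155

The ordinary generating function has denominator 1 + 3t + t^2.
Iterating the recurrence: a_0,…,a_{10} = 5, -1, -2, 7, -19, 50, -131, 343, -898, 2351, -6155.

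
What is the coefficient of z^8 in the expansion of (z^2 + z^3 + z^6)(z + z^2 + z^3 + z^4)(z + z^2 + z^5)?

(z^2 + z^3 + z^6) has coefficients 0,0,1,1,0,0,1 for degrees 0…6.
(z + z^2 + z^3 + z^4) has coefficients 0,1,1,1,1,0,0,0,0 for degrees 0…8.
Finally multiplying by (z + z^2 + z^5), the product of all factors after the first has coefficients 0,0,1,2,2,2,2,1,1 for degrees 0…8.
[z^8] = 1·2 + 1·2 + 1·1 = 5.

5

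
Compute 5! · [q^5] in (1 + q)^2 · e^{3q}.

The EGF product rule gives c_5 = Σ_{k_1+k_2=5} C(5; k_1,k_2) · ∏ g_i(k_i), where (1+q)^2 gives the falling factorial (2)_k; e^{3q} gives (3)^k.
g_1(k) for k = 0…5: 1, 2, 2, 0, 0, 0.
g_2(k) for k = 0…5: 1, 3, 9, 27, 81, 243.
c_5 = Σ_k C(5,k)·g_1(k)·g_2(5−k) = 1·1·243 + 5·2·81 + 10·2·27 = 243 + 810 + 540 = 1593.

1593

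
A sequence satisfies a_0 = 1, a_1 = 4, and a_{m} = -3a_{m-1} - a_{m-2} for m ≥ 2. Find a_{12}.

-203183

The ordinary generating function has denominator 1 + 3x + x^2.
Iterating the recurrence: a_0,…,a_{12} = 1, 4, -13, 35, -92, 241, -631, 1652, -4325, 11323, -29644, 77609, -203183.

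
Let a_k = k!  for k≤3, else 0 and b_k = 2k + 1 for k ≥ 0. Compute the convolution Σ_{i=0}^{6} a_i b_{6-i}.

84

The convolution is the x^6 coefficient of A(x)B(x).
Σ = 1·13 + 1·11 + 2·9 + 6·7 + 0·5 + 0·3 + 0·1 = 84.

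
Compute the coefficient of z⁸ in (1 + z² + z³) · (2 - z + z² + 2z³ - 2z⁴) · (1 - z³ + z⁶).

(1 + z² + z³) has coefficients 1,0,1,1 for degrees 0…3.
(2 - z + z² + 2z³ - 2z⁴) has coefficients 2,-1,1,2,-2,0,0,0,0 for degrees 0…8.
Finally multiplying by (1 - z³ + z⁶), the product of all factors after the first has coefficients 2,-1,1,0,-1,-1,0,1,1 for degrees 0…8.
[z⁸] = 1·1 + 1·0 + 1·(-1) = 0.

0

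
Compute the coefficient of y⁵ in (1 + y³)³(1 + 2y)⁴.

72

(1 + y³)³ has coefficients 1,0,0,3,0,0 for degrees 0…5.
(1 + 2y)⁴ has coefficients 1,8,24,32,16,0 for degrees 0…5.
[y⁵] = 1·0 + 3·24 = 72.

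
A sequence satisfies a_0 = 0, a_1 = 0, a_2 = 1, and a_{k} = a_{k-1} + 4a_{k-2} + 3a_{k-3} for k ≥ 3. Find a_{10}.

2161

The ordinary generating function has denominator 1 - q - 4q^2 - 3q^3.
Iterating the recurrence: a_0,…,a_{10} = 0, 0, 1, 1, 5, 12, 35, 98, 274, 771, 2161.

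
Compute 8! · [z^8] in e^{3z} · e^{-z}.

The EGF product rule gives c_8 = Σ_{k_1+k_2=8} C(8; k_1,k_2) · ∏ g_i(k_i), where e^{3z} gives (3)^k; e^{-z} gives (-1)^k.
g_1(k) for k = 0…8: 1, 3, 9, 27, 81, 243, 729, 2187, 6561.
g_2(k) for k = 0…8: 1, -1, 1, -1, 1, -1, 1, -1, 1.
c_8 = Σ_k C(8,k)·g_1(k)·g_2(8−k) = 1·1·1 + 8·3·(-1) + 28·9·1 + 56·27·(-1) + 70·81·1 + 56·243·(-1) + 28·729·1 + 8·2187·(-1) + 1·6561·1 = 1 − 24 + 252 − 1512 + 5670 − 13608 + 20412 − 17496 + 6561 = 256.

256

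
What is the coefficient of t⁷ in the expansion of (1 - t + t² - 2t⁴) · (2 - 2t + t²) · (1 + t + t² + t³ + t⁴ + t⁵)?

(1 - t + t² - 2t⁴) has coefficients 1,-1,1,0,-2 for degrees 0…4.
(2 - 2t + t²) has coefficients 2,-2,1,0,0,0,0,0 for degrees 0…7.
Finally multiplying by (1 + t + t² + t³ + t⁴ + t⁵), the product of all factors after the first has coefficients 2,0,1,1,1,1,-1,1 for degrees 0…7.
[t⁷] = 1·1 − 1·(-1) + 1·1 − 2·1 = 1.

1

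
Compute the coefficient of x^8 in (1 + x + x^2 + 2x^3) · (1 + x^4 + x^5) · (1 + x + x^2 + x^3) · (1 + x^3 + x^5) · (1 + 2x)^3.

(1 + x + x^2 + 2x^3) has coefficients 1,1,1,2 for degrees 0…3.
(1 + x^4 + x^5) has coefficients 1,0,0,0,1,1,0,0,0 for degrees 0…8.
Multiplying by (1 + x + x^2 + x^3) gives running coefficients 1,1,1,1,1,2,2,2,1 for degrees 0…8.
Multiplying by (1 + x^3 + x^5) gives running coefficients 1,1,1,2,2,4,4,4,4 for degrees 0…8.
Finally multiplying by (1 + 2x)^3, the product of all factors after the first has coefficients 1,7,19,28,34,48,68,92,108 for degrees 0…8.
[x^8] = 1·108 + 1·92 + 1·68 + 2·48 = 364.

364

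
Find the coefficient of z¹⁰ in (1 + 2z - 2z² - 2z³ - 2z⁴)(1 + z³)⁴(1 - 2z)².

(1 + 2z - 2z² - 2z³ - 2z⁴) has coefficients 1,2,-2,-2,-2 for degrees 0…4.
(1 + z³)⁴ has coefficients 1,0,0,4,0,0,6,0,0,4,0 for degrees 0…10.
Finally multiplying by (1 - 2z)², the product of all factors after the first has coefficients 1,-4,4,4,-16,16,6,-24,24,4,-16 for degrees 0…10.
[z¹⁰] = 1·(-16) + 2·4 − 2·24 − 2·(-24) − 2·6 = -20.

-20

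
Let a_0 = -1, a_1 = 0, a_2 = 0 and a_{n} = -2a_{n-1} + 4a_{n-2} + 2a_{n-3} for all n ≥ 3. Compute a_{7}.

-144

The ordinary generating function has denominator 1 + 2y - 4y^2 - 2y^3.
Iterating the recurrence: a_0,…,a_{7} = -1, 0, 0, -2, 4, -16, 44, -144.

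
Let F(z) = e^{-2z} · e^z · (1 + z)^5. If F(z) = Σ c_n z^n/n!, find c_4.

The EGF product rule gives c_4 = Σ_{k_1+k_2+k_3=4} C(4; k_1,k_2,k_3) · ∏ g_i(k_i), where e^{-2z} gives (-2)^k; e^z gives (1)^k; (1+z)^5 gives the falling factorial (5)_k.
g_1(k) for k = 0…4: 1, -2, 4, -8, 16.
g_2(k) for k = 0…4: 1, 1, 1, 1, 1.
g_3(k) for k = 0…4: 1, 5, 20, 60, 120.
First combine the last two factors: h(k) = Σ_j C(k,j)·g_2(j)·g_3(k−j) for k = 0…4: 1, 6, 31, 136, 501.
c_4 = Σ_k C(4,k)·g_1(k)·h(4−k) = 1·1·501 + 4·(-2)·136 + 6·4·31 + 4·(-8)·6 + 1·16·1 = 501 − 1088 + 744 − 192 + 16 = -19.

-19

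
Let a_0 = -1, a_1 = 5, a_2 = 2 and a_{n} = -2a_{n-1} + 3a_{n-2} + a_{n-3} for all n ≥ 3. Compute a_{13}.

222695

The ordinary generating function has denominator 1 + 2z - 3z^2 - z^3.
Iterating the recurrence: a_0,…,a_{13} = -1, 5, 2, 10, -9, 50, -117, 375, -1051, 3110, -8998, 26275, -76434, 222695.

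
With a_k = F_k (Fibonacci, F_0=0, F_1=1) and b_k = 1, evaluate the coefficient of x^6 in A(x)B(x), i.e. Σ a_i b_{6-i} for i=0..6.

20

This is [x^6] in the product of the two ordinary generating functions.
Σ = 0·1 + 1·1 + 1·1 + 2·1 + 3·1 + 5·1 + 8·1 = 20.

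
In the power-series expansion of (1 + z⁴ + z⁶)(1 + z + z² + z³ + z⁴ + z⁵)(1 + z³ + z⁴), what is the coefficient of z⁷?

(1 + z⁴ + z⁶) has coefficients 1,0,0,0,1,0,1 for degrees 0…6.
(1 + z + z² + z³ + z⁴ + z⁵) has coefficients 1,1,1,1,1,1,0,0 for degrees 0…7.
Finally multiplying by (1 + z³ + z⁴), the product of all factors after the first has coefficients 1,1,1,2,3,3,2,2 for degrees 0…7.
[z⁷] = 1·2 + 1·2 + 1·1 = 5.

5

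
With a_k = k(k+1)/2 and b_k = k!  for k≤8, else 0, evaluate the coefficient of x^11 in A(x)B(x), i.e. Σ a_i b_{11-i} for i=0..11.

306739

The convolution is the t^11 coefficient of A(t)B(t).
Σ = 0·0 + 1·0 + 3·0 + 6·40320 + 10·5040 + 15·720 + 21·120 + 28·24 + 36·6 + 45·2 + 55·1 + 66·1 = 306739.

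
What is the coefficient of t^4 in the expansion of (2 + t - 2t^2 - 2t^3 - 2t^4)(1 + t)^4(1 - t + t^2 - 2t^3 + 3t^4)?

-18

(2 + t - 2t^2 - 2t^3 - 2t^4) has coefficients 2,1,-2,-2,-2 for degrees 0…4.
(1 + t)^4 has coefficients 1,4,6,4,1 for degrees 0…4.
Finally multiplying by (1 - t + t^2 - 2t^3 + 3t^4), the product of all factors after the first has coefficients 1,3,3,0,-2 for degrees 0…4.
[t^4] = 2·(-2) + 1·0 − 2·3 − 2·3 − 2·1 = -18.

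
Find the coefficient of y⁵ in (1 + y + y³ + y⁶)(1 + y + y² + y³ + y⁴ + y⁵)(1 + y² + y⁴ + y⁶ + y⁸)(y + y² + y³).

(1 + y + y³ + y⁶) has coefficients 1,1,0,1,0,0 for degrees 0…5.
(1 + y + y² + y³ + y⁴ + y⁵) has coefficients 1,1,1,1,1,1 for degrees 0…5.
Multiplying by (1 + y² + y⁴ + y⁶ + y⁸) gives running coefficients 1,1,2,2,3,3 for degrees 0…5.
Finally multiplying by (y + y² + y³), the product of all factors after the first has coefficients 0,1,2,4,5,7 for degrees 0…5.
[y⁵] = 1·7 + 1·5 + 1·2 = 14.

14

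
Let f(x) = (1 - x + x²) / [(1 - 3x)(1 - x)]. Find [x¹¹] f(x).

The denominator gives the recurrence a_n = 4a_(n−1) − 3a_(n−2) for n ≥ 3; the numerator fixes a_0 = 1, a_1 = 3, a_2 = 10.
Iterating: 1, 3, 10, 31, 94, 283, 850, 2551, 7654, 22963, 68890, 206671, so a_11 = 206671.

206671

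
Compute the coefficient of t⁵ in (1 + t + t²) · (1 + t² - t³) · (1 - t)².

-1

(1 + t + t²) has coefficients 1,1,1 for degrees 0…2.
(1 + t² - t³) has coefficients 1,0,1,-1,0,0 for degrees 0…5.
Finally multiplying by (1 - t)², the product of all factors after the first has coefficients 1,-2,2,-3,3,-1 for degrees 0…5.
[t⁵] = 1·(-1) + 1·3 + 1·(-3) = -1.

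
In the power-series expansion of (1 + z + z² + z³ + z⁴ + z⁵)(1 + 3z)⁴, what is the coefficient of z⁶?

255

(1 + z + z² + z³ + z⁴ + z⁵) has coefficients 1,1,1,1,1,1 for degrees 0…5.
(1 + 3z)⁴ has coefficients 1,12,54,108,81,0,0 for degrees 0…6.
[z⁶] = 1·0 + 1·0 + 1·81 + 1·108 + 1·54 + 1·12 = 255.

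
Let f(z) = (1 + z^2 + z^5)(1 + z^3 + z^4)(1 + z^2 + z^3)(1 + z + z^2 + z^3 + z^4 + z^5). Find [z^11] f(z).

(1 + z^2 + z^5) has coefficients 1,0,1,0,0,1 for degrees 0…5.
(1 + z^3 + z^4) has coefficients 1,0,0,1,1,0,0,0,0,0,0,0 for degrees 0…11.
Multiplying by (1 + z^2 + z^3) gives running coefficients 1,0,1,2,1,1,2,1,0,0,0,0 for degrees 0…11.
Finally multiplying by (1 + z + z^2 + z^3 + z^4 + z^5), the product of all factors after the first has coefficients 1,1,2,4,5,6,7,8,7,5,4,3 for degrees 0…11.
[z^11] = 1·3 + 1·5 + 1·7 = 15.

15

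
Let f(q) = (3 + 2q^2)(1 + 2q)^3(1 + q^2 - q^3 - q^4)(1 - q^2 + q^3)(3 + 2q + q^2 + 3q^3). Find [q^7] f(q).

(3 + 2q^2) has coefficients 3,0,2 for degrees 0…2.
(1 + 2q)^3 has coefficients 1,6,12,8,0,0,0,0 for degrees 0…7.
Multiplying by (1 + q^2 - q^3 - q^4) gives running coefficients 1,6,13,13,5,-10,-20,-8 for degrees 0…7.
Multiplying by (1 - q^2 + q^3) gives running coefficients 1,6,12,8,-2,-10,-12,7 for degrees 0…7.
Finally multiplying by (3 + 2q + q^2 + 3q^3), the product of all factors after the first has coefficients 3,20,49,57,40,10,-34,-19 for degrees 0…7.
[q^7] = 3·(-19) + 2·10 = -37.

-37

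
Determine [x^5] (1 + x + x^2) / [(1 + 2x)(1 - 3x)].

201

The denominator gives the recurrence a_n = a_(n−1) + 6a_(n−2) for n ≥ 3; the numerator fixes a_0 = 1, a_1 = 2, a_2 = 9.
Iterating: 1, 2, 9, 21, 75, 201, so a_5 = 201.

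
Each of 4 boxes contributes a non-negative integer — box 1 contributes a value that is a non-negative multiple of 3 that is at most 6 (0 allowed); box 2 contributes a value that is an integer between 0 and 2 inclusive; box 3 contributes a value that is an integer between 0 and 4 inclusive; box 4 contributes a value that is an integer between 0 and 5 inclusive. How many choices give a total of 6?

24

The generating function for the choices is (1 + t^3 + t^6)·(1 + t + t^2)·(1 + t + t^2 + t^3 + t^4)·(1 + t + t^2 + t^3 + t^4 + t^5); the count is [t^6].
(1 + t^3 + t^6) has coefficients 1,0,0,1,0,0,1 for degrees 0…6.
(1 + t + t^2) has coefficients 1,1,1,0,0,0,0 for degrees 0…6.
Multiplying by (1 + t + t^2 + t^3 + t^4) gives running coefficients 1,2,3,3,3,2,1 for degrees 0…6.
Finally multiplying by (1 + t + t^2 + t^3 + t^4 + t^5), the product of all factors after the first has coefficients 1,3,6,9,12,14,14 for degrees 0…6.
[t^6] = 1·14 + 1·9 + 1·1 = 24.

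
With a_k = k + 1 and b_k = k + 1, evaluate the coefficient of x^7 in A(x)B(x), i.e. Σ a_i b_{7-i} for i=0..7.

The convolution is the x^7 coefficient of A(x)B(x).
Σ = 1·8 + 2·7 + 3·6 + 4·5 + 5·4 + 6·3 + 7·2 + 8·1 = 120.

120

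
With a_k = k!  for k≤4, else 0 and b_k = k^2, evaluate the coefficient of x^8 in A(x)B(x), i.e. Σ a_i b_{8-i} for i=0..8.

719

The convolution is the t^8 coefficient of A(t)B(t).
Σ = 1·64 + 1·49 + 2·36 + 6·25 + 24·16 + 0·9 + 0·4 + 0·1 + 0·0 = 719.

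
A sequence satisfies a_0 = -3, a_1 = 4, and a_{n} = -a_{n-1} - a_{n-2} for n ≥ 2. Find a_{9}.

-3

The ordinary generating function has denominator 1 + t + t^2.
Iterating the recurrence: a_0,…,a_{9} = -3, 4, -1, -3, 4, -1, -3, 4, -1, -3.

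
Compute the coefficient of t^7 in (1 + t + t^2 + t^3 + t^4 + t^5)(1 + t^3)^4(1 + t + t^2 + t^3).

(1 + t + t^2 + t^3 + t^4 + t^5) has coefficients 1,1,1,1,1,1 for degrees 0…5.
(1 + t^3)^4 has coefficients 1,0,0,4,0,0,6,0 for degrees 0…7.
Finally multiplying by (1 + t + t^2 + t^3), the product of all factors after the first has coefficients 1,1,1,5,4,4,10,6 for degrees 0…7.
[t^7] = 1·6 + 1·10 + 1·4 + 1·4 + 1·5 + 1·1 = 30.

30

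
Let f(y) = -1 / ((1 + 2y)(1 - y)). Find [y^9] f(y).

341

The denominator gives the recurrence a_n = −a_(n−1) + 2a_(n−2) for n ≥ 2; the numerator fixes a_0 = -1, a_1 = 1.
Iterating: -1, 1, -3, 5, -11, 21, -43, 85, -171, 341, so a_9 = 341.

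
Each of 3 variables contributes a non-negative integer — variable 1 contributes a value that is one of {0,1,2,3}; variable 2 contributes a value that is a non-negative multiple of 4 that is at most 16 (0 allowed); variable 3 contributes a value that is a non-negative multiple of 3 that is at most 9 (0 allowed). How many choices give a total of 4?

2

The generating function for the choices is (1 + t + t² + t³)·(1 + t⁴ + t⁸ + t¹² + t¹⁶)·(1 + t³ + t⁶ + t⁹); the count is [t⁴].
(1 + t + t² + t³) has coefficients 1,1,1,1 for degrees 0…3.
(1 + t⁴ + t⁸ + t¹² + t¹⁶) has coefficients 1,0,0,0,1 for degrees 0…4.
Finally multiplying by (1 + t³ + t⁶ + t⁹), the product of all factors after the first has coefficients 1,0,0,1,1 for degrees 0…4.
[t⁴] = 1·1 + 1·1 + 1·0 + 1·0 = 2.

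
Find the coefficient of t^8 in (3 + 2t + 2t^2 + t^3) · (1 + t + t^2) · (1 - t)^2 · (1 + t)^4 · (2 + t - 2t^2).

(3 + 2t + 2t^2 + t^3) has coefficients 3,2,2,1 for degrees 0…3.
(1 + t + t^2) has coefficients 1,1,1,0,0,0,0,0,0 for degrees 0…8.
Multiplying by (1 - t)^2 gives running coefficients 1,-1,0,-1,1,0,0,0,0 for degrees 0…8.
Multiplying by (1 + t)^4 gives running coefficients 1,3,2,-3,-6,-3,2,3,1 for degrees 0…8.
Finally multiplying by (2 + t - 2t^2), the product of all factors after the first has coefficients 2,7,5,-10,-19,-6,13,14,1 for degrees 0…8.
[t^8] = 3·1 + 2·14 + 2·13 + 1·(-6) = 51.

51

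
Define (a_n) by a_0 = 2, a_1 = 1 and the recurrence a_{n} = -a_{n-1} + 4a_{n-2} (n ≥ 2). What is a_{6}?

The ordinary generating function has denominator 1 + y - 4y^2.
Iterating the recurrence: a_0,…,a_{6} = 2, 1, 7, -3, 31, -43, 167.

167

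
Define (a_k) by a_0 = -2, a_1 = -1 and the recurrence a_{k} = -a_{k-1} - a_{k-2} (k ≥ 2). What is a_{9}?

The ordinary generating function has denominator 1 + y + y^2.
Iterating the recurrence: a_0,…,a_{9} = -2, -1, 3, -2, -1, 3, -2, -1, 3, -2.

-2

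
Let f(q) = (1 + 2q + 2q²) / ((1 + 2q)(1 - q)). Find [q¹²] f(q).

The denominator gives the recurrence a_n = −a_(n−1) + 2a_(n−2) for n ≥ 3; the numerator fixes a_0 = 1, a_1 = 1, a_2 = 3.
Iterating: 1, 1, 3, -1, 7, -9, 23, -41, 87, -169, 343, -681, 1367, so a_12 = 1367.

1367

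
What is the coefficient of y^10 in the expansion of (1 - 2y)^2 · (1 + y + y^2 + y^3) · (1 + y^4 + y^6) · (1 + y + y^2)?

(1 - 2y)^2 has coefficients 1,-4,4 for degrees 0…2.
(1 + y + y^2 + y^3) has coefficients 1,1,1,1,0,0,0,0,0,0,0 for degrees 0…10.
Multiplying by (1 + y^4 + y^6) gives running coefficients 1,1,1,1,1,1,2,2,1,1,0 for degrees 0…10.
Finally multiplying by (1 + y + y^2), the product of all factors after the first has coefficients 1,2,3,3,3,3,4,5,5,4,2 for degrees 0…10.
[y^10] = 1·2 − 4·4 + 4·5 = 6.

6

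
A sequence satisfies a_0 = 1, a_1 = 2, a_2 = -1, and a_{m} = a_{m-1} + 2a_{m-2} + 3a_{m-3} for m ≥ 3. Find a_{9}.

717

The ordinary generating function has denominator 1 - t - 2t^2 - 3t^3.
Iterating the recurrence: a_0,…,a_{9} = 1, 2, -1, 6, 10, 19, 57, 125, 296, 717.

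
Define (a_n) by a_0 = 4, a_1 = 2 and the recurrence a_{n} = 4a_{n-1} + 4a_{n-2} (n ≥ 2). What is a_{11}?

The ordinary generating function has denominator 1 - 4t - 4t^2.
Iterating the recurrence: a_0,…,a_{11} = 4, 2, 24, 104, 512, 2464, 11904, 57472, 277504, 1339904, 6469632, 31238144.

31238144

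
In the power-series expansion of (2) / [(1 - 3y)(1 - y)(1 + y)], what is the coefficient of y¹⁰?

Partial fractions give a closed form: a_n = (9/4)·3^n + (-1/2)·1^n + (1/4)·(-1)^n.
At n = 10: a_10 = 132860.

132860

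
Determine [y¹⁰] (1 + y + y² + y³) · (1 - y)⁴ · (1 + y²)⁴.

(1 + y + y² + y³) has coefficients 1,1,1,1 for degrees 0…3.
(1 - y)⁴ has coefficients 1,-4,6,-4,1,0,0,0,0,0,0 for degrees 0…10.
Finally multiplying by (1 + y²)⁴, the product of all factors after the first has coefficients 1,-4,10,-20,31,-40,44,-40,31,-20,10 for degrees 0…10.
[y¹⁰] = 1·10 + 1·(-20) + 1·31 + 1·(-40) = -19.

-19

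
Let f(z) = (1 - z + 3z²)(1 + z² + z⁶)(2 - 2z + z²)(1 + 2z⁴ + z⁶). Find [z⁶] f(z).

29

(1 - z + 3z²) has coefficients 1,-1,3 for degrees 0…2.
(1 + z² + z⁶) has coefficients 1,0,1,0,0,0,1 for degrees 0…6.
Multiplying by (2 - 2z + z²) gives running coefficients 2,-2,3,-2,1,0,2 for degrees 0…6.
Finally multiplying by (1 + 2z⁴ + z⁶), the product of all factors after the first has coefficients 2,-2,3,-2,5,-4,10 for degrees 0…6.
[z⁶] = 1·10 − 1·(-4) + 3·5 = 29.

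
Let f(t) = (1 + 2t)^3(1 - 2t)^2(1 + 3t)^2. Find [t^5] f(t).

(1 + 2t)^3 has coefficients 1,6,12,8 for degrees 0…3.
(1 - 2t)^2 has coefficients 1,-4,4,0,0,0 for degrees 0…5.
Finally multiplying by (1 + 3t)^2, the product of all factors after the first has coefficients 1,2,-11,-12,36,0 for degrees 0…5.
[t^5] = 1·0 + 6·36 + 12·(-12) + 8·(-11) = -16.

-16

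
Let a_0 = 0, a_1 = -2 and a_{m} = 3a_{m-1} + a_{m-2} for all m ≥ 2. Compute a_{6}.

-720

The ordinary generating function has denominator 1 - 3z - z^2.
Iterating the recurrence: a_0,…,a_{6} = 0, -2, -6, -20, -66, -218, -720.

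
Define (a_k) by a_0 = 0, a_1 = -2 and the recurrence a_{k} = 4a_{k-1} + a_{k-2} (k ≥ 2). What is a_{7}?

The ordinary generating function has denominator 1 - 4y - y^2.
Iterating the recurrence: a_0,…,a_{7} = 0, -2, -8, -34, -144, -610, -2584, -10946.

-10946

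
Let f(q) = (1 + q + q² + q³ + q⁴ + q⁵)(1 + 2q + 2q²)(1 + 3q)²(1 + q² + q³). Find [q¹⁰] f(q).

(1 + q + q² + q³ + q⁴ + q⁵) has coefficients 1,1,1,1,1,1 for degrees 0…5.
(1 + 2q + 2q²) has coefficients 1,2,2,0,0,0,0,0,0,0,0 for degrees 0…10.
Multiplying by (1 + 3q)² gives running coefficients 1,8,23,30,18,0,0,0,0,0,0 for degrees 0…10.
Finally multiplying by (1 + q² + q³), the product of all factors after the first has coefficients 1,8,24,39,49,53,48,18,0,0,0 for degrees 0…10.
[q¹⁰] = 1·0 + 1·0 + 1·0 + 1·18 + 1·48 + 1·53 = 119.

119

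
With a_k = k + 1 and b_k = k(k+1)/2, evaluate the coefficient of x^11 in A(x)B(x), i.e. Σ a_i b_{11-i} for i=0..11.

1001

Write out a_i and b_{11-i} for i = 0,…,11 and sum the products.
Σ = 1·66 + 2·55 + 3·45 + 4·36 + 5·28 + 6·21 + 7·15 + 8·10 + 9·6 + 10·3 + 11·1 + 12·0 = 1001.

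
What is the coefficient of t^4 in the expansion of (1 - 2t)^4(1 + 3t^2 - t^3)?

(1 - 2t)^4 has coefficients 1,-8,24,-32,16 for degrees 0…4.
(1 + 3t^2 - t^3) has coefficients 1,0,3,-1,0 for degrees 0…4.
[t^4] = 1·0 − 8·(-1) + 24·3 − 32·0 + 16·1 = 96.

96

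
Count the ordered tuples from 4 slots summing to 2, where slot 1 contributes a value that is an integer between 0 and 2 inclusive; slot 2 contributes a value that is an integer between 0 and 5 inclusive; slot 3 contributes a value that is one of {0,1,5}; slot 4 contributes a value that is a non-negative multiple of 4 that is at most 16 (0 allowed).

The generating function for the choices is (1 + q + q^2)·(1 + q + q^2 + q^3 + q^4 + q^5)·(1 + q + q^5)·(1 + q^4 + q^8 + q^12 + q^16); the count is [q^2].
(1 + q + q^2) has coefficients 1,1,1 for degrees 0…2.
(1 + q + q^2 + q^3 + q^4 + q^5) has coefficients 1,1,1 for degrees 0…2.
Multiplying by (1 + q + q^5) gives running coefficients 1,2,2 for degrees 0…2.
Finally multiplying by (1 + q^4 + q^8 + q^12 + q^16), the product of all factors after the first has coefficients 1,2,2 for degrees 0…2.
[q^2] = 1·2 + 1·2 + 1·1 = 5.

5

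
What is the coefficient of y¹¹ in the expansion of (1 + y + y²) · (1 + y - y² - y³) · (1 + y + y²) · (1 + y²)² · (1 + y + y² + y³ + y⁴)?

(1 + y + y²) has coefficients 1,1,1 for degrees 0…2.
(1 + y - y² - y³) has coefficients 1,1,-1,-1,0,0,0,0,0,0,0,0 for degrees 0…11.
Multiplying by (1 + y + y²) gives running coefficients 1,2,1,-1,-2,-1,0,0,0,0,0,0 for degrees 0…11.
Multiplying by (1 + y²)² gives running coefficients 1,2,3,3,1,-1,-3,-3,-2,-1,0,0 for degrees 0…11.
Finally multiplying by (1 + y + y² + y³ + y⁴), the product of all factors after the first has coefficients 1,3,6,9,10,8,3,-3,-8,-10,-9,-6 for degrees 0…11.
[y¹¹] = 1·(-6) + 1·(-9) + 1·(-10) = -25.

-25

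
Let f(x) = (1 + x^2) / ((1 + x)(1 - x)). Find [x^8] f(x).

The denominator gives the recurrence a_n = a_(n−2) for n ≥ 3; the numerator fixes a_0 = 1, a_1 = 0, a_2 = 2.
Iterating: 1, 0, 2, 0, 2, 0, 2, 0, 2, so a_8 = 2.

2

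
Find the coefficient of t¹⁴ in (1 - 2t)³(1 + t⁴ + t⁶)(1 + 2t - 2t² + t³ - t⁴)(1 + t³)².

35

(1 - 2t)³ has coefficients 1,-6,12,-8 for degrees 0…3.
(1 + t⁴ + t⁶) has coefficients 1,0,0,0,1,0,1,0,0,0,0,0,0,0,0 for degrees 0…14.
Multiplying by (1 + 2t - 2t² + t³ - t⁴) gives running coefficients 1,2,-2,1,0,2,-1,3,-3,1,-1,0,0,0,0 for degrees 0…14.
Finally multiplying by (1 + t³)², the product of all factors after the first has coefficients 1,2,-2,3,4,-2,2,5,-1,0,5,-4,1,1,-3 for degrees 0…14.
[t¹⁴] = 1·(-3) − 6·1 + 12·1 − 8·(-4) = 35.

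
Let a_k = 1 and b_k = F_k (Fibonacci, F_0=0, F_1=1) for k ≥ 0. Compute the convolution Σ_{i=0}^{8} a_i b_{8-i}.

54

The convolution is the t^8 coefficient of A(t)B(t).
Σ = 1·21 + 1·13 + 1·8 + 1·5 + 1·3 + 1·2 + 1·1 + 1·1 + 1·0 = 54.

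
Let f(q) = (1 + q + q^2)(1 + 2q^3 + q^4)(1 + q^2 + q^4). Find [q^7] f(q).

5

(1 + q + q^2) has coefficients 1,1,1 for degrees 0…2.
(1 + 2q^3 + q^4) has coefficients 1,0,0,2,1,0,0,0 for degrees 0…7.
Finally multiplying by (1 + q^2 + q^4), the product of all factors after the first has coefficients 1,0,1,2,2,2,1,2 for degrees 0…7.
[q^7] = 1·2 + 1·1 + 1·2 = 5.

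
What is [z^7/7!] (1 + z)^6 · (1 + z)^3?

The EGF product rule gives c_7 = Σ_{k_1+k_2=7} C(7; k_1,k_2) · ∏ g_i(k_i), where (1+z)^6 gives the falling factorial (6)_k; (1+z)^3 gives the falling factorial (3)_k.
g_1(k) for k = 0…7: 1, 6, 30, 120, 360, 720, 720, 0.
g_2(k) for k = 0…7: 1, 3, 6, 6, 0, 0, 0, 0.
c_7 = Σ_k C(7,k)·g_1(k)·g_2(7−k) = 35·360·6 + 21·720·6 + 7·720·3 = 75600 + 90720 + 15120 = 181440.

181440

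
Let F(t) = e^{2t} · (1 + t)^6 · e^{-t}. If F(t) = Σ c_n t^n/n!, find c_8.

The EGF product rule gives c_8 = Σ_{k_1+k_2+k_3=8} C(8; k_1,k_2,k_3) · ∏ g_i(k_i), where e^{2t} gives (2)^k; (1+t)^6 gives the falling factorial (6)_k; e^{-t} gives (-1)^k.
g_1(k) for k = 0…8: 1, 2, 4, 8, 16, 32, 64, 128, 256.
g_2(k) for k = 0…8: 1, 6, 30, 120, 360, 720, 720, 0, 0.
g_3(k) for k = 0…8: 1, -1, 1, -1, 1, -1, 1, -1, 1.
First combine the last two factors: h(k) = Σ_j C(k,j)·g_2(j)·g_3(k−j) for k = 0…8: 1, 5, 19, 47, 37, -151, -185, 1091, -887.
c_8 = Σ_k C(8,k)·g_1(k)·h(8−k) = 1·1·(-887) + 8·2·1091 + 28·4·(-185) + 56·8·(-151) + 70·16·37 + 56·32·47 + 28·64·19 + 8·128·5 + 1·256·1 = −887 + 17456 − 20720 − 67648 + 41440 + 84224 + 34048 + 5120 + 256 = 93289.

93289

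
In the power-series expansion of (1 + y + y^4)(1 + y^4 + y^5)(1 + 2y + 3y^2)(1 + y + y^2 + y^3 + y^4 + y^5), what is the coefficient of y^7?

(1 + y + y^4) has coefficients 1,1,0,0,1 for degrees 0…4.
(1 + y^4 + y^5) has coefficients 1,0,0,0,1,1,0,0 for degrees 0…7.
Multiplying by (1 + 2y + 3y^2) gives running coefficients 1,2,3,0,1,3,5,3 for degrees 0…7.
Finally multiplying by (1 + y + y^2 + y^3 + y^4 + y^5), the product of all factors after the first has coefficients 1,3,6,6,7,10,14,15 for degrees 0…7.
[y^7] = 1·15 + 1·14 + 1·6 = 35.

35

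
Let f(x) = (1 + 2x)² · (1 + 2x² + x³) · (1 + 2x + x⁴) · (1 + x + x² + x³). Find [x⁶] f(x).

(1 + 2x)² has coefficients 1,4,4 for degrees 0…2.
(1 + 2x² + x³) has coefficients 1,0,2,1,0,0,0 for degrees 0…6.
Multiplying by (1 + 2x + x⁴) gives running coefficients 1,2,2,5,3,0,2 for degrees 0…6.
Finally multiplying by (1 + x + x² + x³), the product of all factors after the first has coefficients 1,3,5,10,12,10,10 for degrees 0…6.
[x⁶] = 1·10 + 4·10 + 4·12 = 98.

98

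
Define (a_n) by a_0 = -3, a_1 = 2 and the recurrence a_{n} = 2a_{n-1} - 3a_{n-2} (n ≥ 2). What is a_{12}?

-3287

The ordinary generating function has denominator 1 - 2x + 3x^2.
Iterating the recurrence: a_0,…,a_{12} = -3, 2, 13, 20, 1, -58, -119, -64, 229, 650, 613, -724, -3287.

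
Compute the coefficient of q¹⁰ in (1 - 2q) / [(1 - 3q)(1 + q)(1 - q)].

22144

Partial fractions give a closed form: a_n = (3/8)·3^n + (3/8)·(-1)^n + (1/4)·1^n.
At n = 10: a_10 = 22144.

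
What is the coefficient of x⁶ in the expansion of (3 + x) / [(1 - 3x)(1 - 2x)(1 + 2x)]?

4182

Partial fractions give a closed form: a_n = (6)·3^n + (-7/2)·2^n + (1/2)·(-2)^n.
At n = 6: a_6 = 4182.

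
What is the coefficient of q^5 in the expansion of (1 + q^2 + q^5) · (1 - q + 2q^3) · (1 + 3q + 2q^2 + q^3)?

(1 + q^2 + q^5) has coefficients 1,0,1,0,0,1 for degrees 0…5.
(1 - q + 2q^3) has coefficients 1,-1,0,2,0,0 for degrees 0…5.
Finally multiplying by (1 + 3q + 2q^2 + q^3), the product of all factors after the first has coefficients 1,2,-1,1,5,4 for degrees 0…5.
[q^5] = 1·4 + 1·1 + 1·1 = 6.

6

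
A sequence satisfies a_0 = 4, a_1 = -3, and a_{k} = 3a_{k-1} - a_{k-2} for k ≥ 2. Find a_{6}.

-652

The ordinary generating function has denominator 1 - 3t + t^2.
Iterating the recurrence: a_0,…,a_{6} = 4, -3, -13, -36, -95, -249, -652.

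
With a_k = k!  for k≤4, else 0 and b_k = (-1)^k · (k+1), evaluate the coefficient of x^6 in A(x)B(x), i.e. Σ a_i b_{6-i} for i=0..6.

59

The convolution is the x^6 coefficient of A(x)B(x).
Σ = 1·7 + 1·(-6) + 2·5 + 6·(-4) + 24·3 + 0·(-2) + 0·1 = 59.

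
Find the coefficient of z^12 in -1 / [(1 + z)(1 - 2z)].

-2731

Partial fractions give a closed form: a_n = (-1/3)·(-1)^n + (-2/3)·2^n.
At n = 12: a_12 = -2731.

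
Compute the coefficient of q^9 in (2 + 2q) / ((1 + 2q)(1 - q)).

-340

The denominator gives the recurrence a_n = −a_(n−1) + 2a_(n−2) for n ≥ 3; the numerator fixes a_0 = 2, a_1 = 0, a_2 = 4.
Iterating: 2, 0, 4, -4, 12, -20, 44, -84, 172, -340, so a_9 = -340.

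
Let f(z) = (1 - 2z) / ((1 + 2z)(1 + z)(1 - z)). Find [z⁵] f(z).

Partial fractions give a closed form: a_n = (8/3)·(-2)^n + (-3/2)·(-1)^n + (-1/6)·1^n.
At n = 5: a_5 = -84.

-84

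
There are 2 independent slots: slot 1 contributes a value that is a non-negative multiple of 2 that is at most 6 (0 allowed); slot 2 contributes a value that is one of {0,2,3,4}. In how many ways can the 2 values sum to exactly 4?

3

The generating function for the choices is (1 + z^2 + z^4 + z^6)·(1 + z^2 + z^3 + z^4); the count is [z^4].
(1 + z^2 + z^4 + z^6) has coefficients 1,0,1,0,1 for degrees 0…4.
(1 + z^2 + z^3 + z^4) has coefficients 1,0,1,1,1 for degrees 0…4.
[z^4] = 1·1 + 1·1 + 1·1 = 3.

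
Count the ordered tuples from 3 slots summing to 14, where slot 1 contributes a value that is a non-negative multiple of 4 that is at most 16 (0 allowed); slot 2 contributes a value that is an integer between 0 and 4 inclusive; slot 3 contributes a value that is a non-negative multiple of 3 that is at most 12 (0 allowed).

6

The generating function for the choices is (1 + z^4 + z^8 + z^12 + z^16)·(1 + z + z^2 + z^3 + z^4)·(1 + z^3 + z^6 + z^9 + z^12); the count is [z^14].
(1 + z^4 + z^8 + z^12 + z^16) has coefficients 1,0,0,0,1,0,0,0,1,0,0,0,1,0,0 for degrees 0…14.
(1 + z + z^2 + z^3 + z^4) has coefficients 1,1,1,1,1,0,0,0,0,0,0,0,0,0,0 for degrees 0…14.
Finally multiplying by (1 + z^3 + z^6 + z^9 + z^12), the product of all factors after the first has coefficients 1,1,1,2,2,1,2,2,1,2,2,1,2,2,1 for degrees 0…14.
[z^14] = 1·1 + 1·2 + 1·2 + 1·1 = 6.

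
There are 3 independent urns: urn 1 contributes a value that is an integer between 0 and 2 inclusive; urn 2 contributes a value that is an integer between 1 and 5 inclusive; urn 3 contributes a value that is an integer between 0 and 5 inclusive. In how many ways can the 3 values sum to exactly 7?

14

The generating function for the choices is (1 + x + x^2)·(x + x^2 + x^3 + x^4 + x^5)·(1 + x + x^2 + x^3 + x^4 + x^5); the count is [x^7].
(1 + x + x^2) has coefficients 1,1,1 for degrees 0…2.
(x + x^2 + x^3 + x^4 + x^5) has coefficients 0,1,1,1,1,1,0,0 for degrees 0…7.
Finally multiplying by (1 + x + x^2 + x^3 + x^4 + x^5), the product of all factors after the first has coefficients 0,1,2,3,4,5,5,4 for degrees 0…7.
[x^7] = 1·4 + 1·5 + 1·5 = 14.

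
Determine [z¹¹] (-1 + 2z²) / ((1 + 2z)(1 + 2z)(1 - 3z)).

The denominator gives the recurrence a_n = −a_(n−1) + 8a_(n−2) + 12a_(n−3) for n ≥ 3; the numerator fixes a_0 = -1, a_1 = 1, a_2 = -7.
Iterating: -1, 1, -7, 3, -47, -13, -327, -341, -2431, -4221, -19319, -43621, so a_11 = -43621.

-43621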